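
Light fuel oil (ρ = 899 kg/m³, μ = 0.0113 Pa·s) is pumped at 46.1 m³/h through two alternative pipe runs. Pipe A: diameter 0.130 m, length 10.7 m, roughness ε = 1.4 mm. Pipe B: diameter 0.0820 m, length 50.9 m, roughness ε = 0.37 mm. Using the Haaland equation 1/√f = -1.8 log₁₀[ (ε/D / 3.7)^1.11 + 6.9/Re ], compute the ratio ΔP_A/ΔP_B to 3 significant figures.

Pipe A: V = Q/A = 0.01281/0.01327 = 0.9648 m/s; Re = 9978; ε/D = 0.0108; Haaland → f = 0.04385; ΔP_A = f(L/D)(ρV²/2) = 1510 Pa.
Pipe B: V = Q/A = 0.01281/0.005281 = 2.425 m/s; Re = 1.582e+04; ε/D = 0.00451; Haaland → f = 0.03448; ΔP_B = f(L/D)(ρV²/2) = 5.657e+04 Pa.
ΔP_A/ΔP_B = 1510/5.657e+04 = 0.0267.

ΔP_A/ΔP_B ≈ 0.0267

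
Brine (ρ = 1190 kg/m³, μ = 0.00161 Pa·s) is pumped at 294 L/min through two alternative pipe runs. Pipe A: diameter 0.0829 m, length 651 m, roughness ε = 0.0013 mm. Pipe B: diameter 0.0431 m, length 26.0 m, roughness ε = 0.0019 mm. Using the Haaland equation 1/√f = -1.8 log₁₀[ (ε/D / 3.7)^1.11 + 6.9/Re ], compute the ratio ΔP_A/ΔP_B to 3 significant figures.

Pipe A: V = Q/A = 0.0049/0.005398 = 0.9078 m/s; Re = 5.563e+04; ε/D = 1.57e-05; Haaland → f = 0.02026; ΔP_A = f(L/D)(ρV²/2) = 7.803e+04 Pa.
Pipe B: V = Q/A = 0.0049/0.001459 = 3.359 m/s; Re = 1.07e+05; ε/D = 4.41e-05; Haaland → f = 0.01777; ΔP_B = f(L/D)(ρV²/2) = 7.193e+04 Pa.
ΔP_A/ΔP_B = 7.803e+04/7.193e+04 = 1.08.

ΔP_A/ΔP_B ≈ 1.08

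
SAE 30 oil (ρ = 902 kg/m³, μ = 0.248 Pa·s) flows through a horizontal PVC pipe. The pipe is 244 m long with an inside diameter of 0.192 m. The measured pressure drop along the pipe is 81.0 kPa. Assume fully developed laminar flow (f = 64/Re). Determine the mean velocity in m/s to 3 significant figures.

For laminar flow, f = 64/Re with Re = ρVD/μ, so Darcy-Weisbach reduces to ΔP = 32μLV/D². Solving for V: V = ΔP·D²/(32μL) = 8.1e+04·(0.192)²/(32·0.248·244) = 1.542 m/s.
Check: Re = ρVD/μ = 902·1.542·0.192/0.248 = 1077 < 2300, so the laminar assumption holds.

V ≈ 1.54 m/s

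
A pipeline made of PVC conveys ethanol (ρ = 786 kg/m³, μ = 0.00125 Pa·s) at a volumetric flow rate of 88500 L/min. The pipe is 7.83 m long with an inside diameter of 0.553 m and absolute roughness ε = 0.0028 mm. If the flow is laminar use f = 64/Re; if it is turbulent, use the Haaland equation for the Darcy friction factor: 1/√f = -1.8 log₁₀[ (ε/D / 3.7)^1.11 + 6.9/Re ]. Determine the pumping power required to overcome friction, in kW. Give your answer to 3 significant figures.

P ≈ 3.22 kW

Q = 88500 L/min = 88500/60000 = 1.475 m³/s.
Cross-sectional area A = πD²/4 = π(0.553)²/4 = 0.2402 m²; mean velocity V = Q/A = 1.475/0.2402 = 6.141 m/s.
Reynolds number Re = ρVD/μ = 786 · 6.141 · 0.553 / 0.00125 = 2.135e+06.
Re > 4000 → turbulent. Relative roughness ε/D = 2.8e-06/0.553 = 5.06e-06. Haaland: 1/√f = -1.8 log₁₀[(5.06e-06/3.7)^1.11 + 6.9/2.135e+06] = -1.8 log₁₀[3.1e-07 + 3.23e-06] = 9.812, so f = 0.01039.
Darcy-Weisbach: ΔP = f(L/D)(ρV²/2) = 0.01039·(7.83/0.553)·(786·6.141²/2) = 0.01039·14.16·1.482e+04 = 2180 Pa.
Pumping power P = QΔP = 1.475·2180 = 3216 W = 3.22 kW.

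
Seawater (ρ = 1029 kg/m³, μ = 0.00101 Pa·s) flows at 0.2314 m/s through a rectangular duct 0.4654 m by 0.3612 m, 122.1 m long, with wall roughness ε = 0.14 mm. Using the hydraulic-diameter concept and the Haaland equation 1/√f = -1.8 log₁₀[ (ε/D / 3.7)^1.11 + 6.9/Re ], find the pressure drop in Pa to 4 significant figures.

Hydraulic diameter D_h = 4A/P = 4·(0.4654·0.3612)/(2·(0.4654+0.3612)) = 0.6724/1.653 = 0.4067 m.
Re = ρVD_h/μ = 1029·0.2314·0.4067/0.00101 = 9.589e+04.
ε/D_h = 0.00014/0.4067 = 0.000344; Haaland gives 1/√f = -1.8 log₁₀[3.35e-05+7.2e-05] = 7.158, so f = 0.01952.
ΔP = f(L/D_h)(ρV²/2) = 0.01952·122.1/0.4067·27.55 = 161.4 Pa.

ΔP ≈ 161.4 Pa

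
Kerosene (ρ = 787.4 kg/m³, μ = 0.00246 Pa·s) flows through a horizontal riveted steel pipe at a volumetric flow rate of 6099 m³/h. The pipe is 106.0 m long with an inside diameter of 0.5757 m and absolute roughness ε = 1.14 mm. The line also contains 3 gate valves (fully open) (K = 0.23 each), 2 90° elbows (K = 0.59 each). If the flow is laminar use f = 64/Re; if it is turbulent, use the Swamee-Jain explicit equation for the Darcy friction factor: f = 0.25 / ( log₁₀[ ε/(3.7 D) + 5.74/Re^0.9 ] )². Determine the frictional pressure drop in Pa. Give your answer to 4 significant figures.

Q = 6099 m³/h = 6099/3600 = 1.694 m³/s.
Cross-sectional area A = πD²/4 = π(0.5757)²/4 = 0.2603 m²; mean velocity V = Q/A = 1.694/0.2603 = 6.508 m/s.
Reynolds number Re = ρVD/μ = 787.4 · 6.508 · 0.5757 / 0.00246 = 1.199e+06.
Re > 4000 → turbulent. Relative roughness ε/D = 0.00114/0.5757 = 0.00198. Swamee-Jain: f = 0.25/(log₁₀[0.00198/3.7 + 5.74/1.199e+06^0.9])² = 0.25/(log₁₀[0.000535 + 1.94e-05])² = 0.25/(-3.256)² = 0.02358.
Total minor-loss coefficient ΣK = 3·0.23 + 2·0.59 = 1.87.
ΔP = [f·L/D + ΣK]·(ρV²/2) = [0.02358·106/0.5757 + 1.87]·(787.4·6.508²/2) = [4.342 + 1.87]·1.668e+04 = 1.036e+05 Pa.

ΔP ≈ 103600 Pa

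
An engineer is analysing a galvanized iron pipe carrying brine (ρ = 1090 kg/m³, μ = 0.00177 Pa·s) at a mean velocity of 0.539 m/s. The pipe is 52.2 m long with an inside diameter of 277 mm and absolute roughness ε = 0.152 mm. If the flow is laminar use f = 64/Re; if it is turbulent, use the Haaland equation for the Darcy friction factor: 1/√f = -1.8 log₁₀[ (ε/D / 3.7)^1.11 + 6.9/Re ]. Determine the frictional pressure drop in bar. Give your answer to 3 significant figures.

ΔP ≈ 0.00611 bar

Reynolds number Re = ρVD/μ = 1090 · 0.539 · 0.277 / 0.00177 = 9.194e+04.
Re > 4000 → turbulent. Relative roughness ε/D = 0.000152/0.277 = 0.000549. Haaland: 1/√f = -1.8 log₁₀[(0.000549/3.7)^1.11 + 6.9/9.194e+04] = -1.8 log₁₀[5.62e-05 + 7.5e-05] = 6.987, so f = 0.02048.
Darcy-Weisbach: ΔP = f(L/D)(ρV²/2) = 0.02048·(52.2/0.277)·(1090·0.539²/2) = 0.02048·188.4·158.3 = 611.2 Pa.
ΔP = 611.2 Pa = 0.00611 bar.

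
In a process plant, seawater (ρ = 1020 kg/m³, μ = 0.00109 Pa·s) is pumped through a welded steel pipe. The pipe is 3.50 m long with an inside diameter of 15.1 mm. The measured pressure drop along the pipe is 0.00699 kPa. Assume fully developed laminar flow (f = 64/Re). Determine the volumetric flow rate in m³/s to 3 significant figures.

For laminar flow, f = 64/Re with Re = ρVD/μ, so Darcy-Weisbach reduces to ΔP = 32μLV/D². Solving for V: V = ΔP·D²/(32μL) = 6.99·(0.0151)²/(32·0.00109·3.5) = 0.01306 m/s.
Check: Re = ρVD/μ = 1020·0.01306·0.0151/0.00109 = 184.5 < 2300, so the laminar assumption holds.
Q = V·A = 0.01306·(π/4·0.0151²) = 2.338e-06 m³/s = 2.34×10^-6 m³/s.

Q ≈ 2.34×10^-6 m³/s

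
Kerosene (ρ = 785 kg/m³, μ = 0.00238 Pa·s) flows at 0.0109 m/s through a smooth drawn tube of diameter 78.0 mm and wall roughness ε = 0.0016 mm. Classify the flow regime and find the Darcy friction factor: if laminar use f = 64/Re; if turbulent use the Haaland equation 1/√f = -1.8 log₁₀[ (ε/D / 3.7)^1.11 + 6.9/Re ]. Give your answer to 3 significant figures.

f ≈ 0.228

Re = ρVD/μ = 785·0.0109·0.078/0.00238 = 280.4.
Re < 2300 → laminar, so f = 64/Re = 0.2282 (roughness is irrelevant in laminar flow).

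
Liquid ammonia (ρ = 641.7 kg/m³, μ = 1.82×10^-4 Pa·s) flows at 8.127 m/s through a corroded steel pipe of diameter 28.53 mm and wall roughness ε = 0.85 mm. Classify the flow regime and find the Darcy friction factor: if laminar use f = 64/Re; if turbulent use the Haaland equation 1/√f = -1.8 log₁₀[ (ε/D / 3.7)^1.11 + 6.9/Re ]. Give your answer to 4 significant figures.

Re = ρVD/μ = 641.7·8.127·0.02853/0.000182 = 8.175e+05.
Re > 4000 → turbulent. ε/D = 0.00085/0.02853 = 0.0298; Haaland: 1/√f = -1.8 log₁₀[0.00474 + 8.44e-06] = 4.183, so f = 0.05716.

f ≈ 0.05716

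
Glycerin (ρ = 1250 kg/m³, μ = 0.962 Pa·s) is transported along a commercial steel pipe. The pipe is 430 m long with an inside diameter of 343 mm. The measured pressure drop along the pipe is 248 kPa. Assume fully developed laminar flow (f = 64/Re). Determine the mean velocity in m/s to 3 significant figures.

V ≈ 2.20 m/s

For laminar flow, f = 64/Re with Re = ρVD/μ, so Darcy-Weisbach reduces to ΔP = 32μLV/D². Solving for V: V = ΔP·D²/(32μL) = 2.48e+05·(0.343)²/(32·0.962·430) = 2.204 m/s.
Check: Re = ρVD/μ = 1250·2.204·0.343/0.962 = 982.4 < 2300, so the laminar assumption holds.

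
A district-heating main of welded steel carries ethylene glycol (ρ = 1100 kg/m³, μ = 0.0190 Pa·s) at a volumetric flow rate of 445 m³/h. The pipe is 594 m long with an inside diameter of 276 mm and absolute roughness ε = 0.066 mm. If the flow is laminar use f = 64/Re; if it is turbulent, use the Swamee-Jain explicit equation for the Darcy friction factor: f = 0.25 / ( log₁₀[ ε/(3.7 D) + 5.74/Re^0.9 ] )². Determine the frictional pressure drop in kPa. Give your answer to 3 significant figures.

Q = 445 m³/h = 445/3600 = 0.1236 m³/s.
Cross-sectional area A = πD²/4 = π(0.276)²/4 = 0.05983 m²; mean velocity V = Q/A = 0.1236/0.05983 = 2.066 m/s.
Reynolds number Re = ρVD/μ = 1100 · 2.066 · 0.276 / 0.019 = 3.301e+04.
Re > 4000 → turbulent. Relative roughness ε/D = 6.6e-05/0.276 = 0.000239. Swamee-Jain: f = 0.25/(log₁₀[0.000239/3.7 + 5.74/3.301e+04^0.9])² = 0.25/(log₁₀[6.46e-05 + 0.000492])² = 0.25/(-3.254)² = 0.02361.
Darcy-Weisbach: ΔP = f(L/D)(ρV²/2) = 0.02361·(594/0.276)·(1100·2.066²/2) = 0.02361·2152·2348 = 1.193e+05 Pa.
ΔP = 1.193e+05 Pa = 119 kPa.

ΔP ≈ 119 kPa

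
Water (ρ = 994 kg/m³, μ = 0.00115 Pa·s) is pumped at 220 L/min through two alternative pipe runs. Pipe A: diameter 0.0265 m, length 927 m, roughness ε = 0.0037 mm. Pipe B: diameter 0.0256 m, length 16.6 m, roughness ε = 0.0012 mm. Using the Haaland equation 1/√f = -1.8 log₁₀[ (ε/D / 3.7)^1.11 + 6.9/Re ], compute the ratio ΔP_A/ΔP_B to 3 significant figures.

ΔP_A/ΔP_B ≈ 48.9

Pipe A: V = Q/A = 0.003667/0.0005515 = 6.648 m/s; Re = 1.523e+05; ε/D = 0.00014; Haaland → f = 0.01717; ΔP_A = f(L/D)(ρV²/2) = 1.32e+07 Pa.
Pipe B: V = Q/A = 0.003667/0.0005147 = 7.124 m/s; Re = 1.576e+05; ε/D = 4.69e-05; Haaland → f = 0.01651; ΔP_B = f(L/D)(ρV²/2) = 2.7e+05 Pa.
ΔP_A/ΔP_B = 1.32e+07/2.7e+05 = 48.9.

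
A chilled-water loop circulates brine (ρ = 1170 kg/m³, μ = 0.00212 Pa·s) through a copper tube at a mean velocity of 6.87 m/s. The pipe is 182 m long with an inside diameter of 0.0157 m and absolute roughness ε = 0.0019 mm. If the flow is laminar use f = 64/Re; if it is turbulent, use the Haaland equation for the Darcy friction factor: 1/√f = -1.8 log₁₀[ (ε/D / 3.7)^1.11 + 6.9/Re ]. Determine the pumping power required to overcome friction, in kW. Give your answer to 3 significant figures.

P ≈ 8.65 kW

Reynolds number Re = ρVD/μ = 1170 · 6.87 · 0.0157 / 0.00212 = 5.953e+04.
Re > 4000 → turbulent. Relative roughness ε/D = 1.9e-06/0.0157 = 0.000121. Haaland: 1/√f = -1.8 log₁₀[(0.000121/3.7)^1.11 + 6.9/5.953e+04] = -1.8 log₁₀[1.05e-05 + 0.000116] = 7.017, so f = 0.02031.
Darcy-Weisbach: ΔP = f(L/D)(ρV²/2) = 0.02031·(182/0.0157)·(1170·6.87²/2) = 0.02031·1.159e+04·2.761e+04 = 6.501e+06 Pa.
Q = V·A = 6.87·0.0001936 = 0.00133 m³/s.
Pumping power P = QΔP = 0.00133·6.501e+06 = 8646 W = 8.65 kW.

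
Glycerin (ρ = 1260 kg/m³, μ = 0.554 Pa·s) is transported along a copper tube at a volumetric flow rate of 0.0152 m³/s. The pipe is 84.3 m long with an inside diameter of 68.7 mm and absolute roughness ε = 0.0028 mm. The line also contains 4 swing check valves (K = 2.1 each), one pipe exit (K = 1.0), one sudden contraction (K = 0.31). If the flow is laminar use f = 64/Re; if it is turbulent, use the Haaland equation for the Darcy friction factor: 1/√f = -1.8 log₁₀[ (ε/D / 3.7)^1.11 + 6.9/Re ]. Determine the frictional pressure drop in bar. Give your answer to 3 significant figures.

ΔP ≈ 14.0 bar

Cross-sectional area A = πD²/4 = π(0.0687)²/4 = 0.003707 m²; mean velocity V = Q/A = 0.0152/0.003707 = 4.101 m/s.
Reynolds number Re = ρVD/μ = 1260 · 4.101 · 0.0687 / 0.554 = 640.7.
Re < 2300 → laminar flow, so f = 64/Re = 64/640.7 = 0.09989 (the turbulent correlation is not needed).
Total minor-loss coefficient ΣK = 4·2.1 + 1·1 + 1·0.31 = 9.71.
ΔP = [f·L/D + ΣK]·(ρV²/2) = [0.09989·84.3/0.0687 + 9.71]·(1260·4.101²/2) = [122.6 + 9.71]·1.059e+04 = 1.401e+06 Pa.
ΔP = 1.401e+06 Pa = 14.0 bar.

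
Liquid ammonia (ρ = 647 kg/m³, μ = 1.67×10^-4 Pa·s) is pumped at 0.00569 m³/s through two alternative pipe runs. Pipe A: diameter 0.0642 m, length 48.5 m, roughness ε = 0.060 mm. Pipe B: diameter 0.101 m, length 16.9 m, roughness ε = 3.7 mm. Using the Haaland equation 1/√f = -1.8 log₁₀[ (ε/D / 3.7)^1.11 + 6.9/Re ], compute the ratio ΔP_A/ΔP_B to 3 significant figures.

ΔP_A/ΔP_B ≈ 8.85

Pipe A: V = Q/A = 0.00569/0.003237 = 1.758 m/s; Re = 4.372e+05; ε/D = 0.000935; Haaland → f = 0.01998; ΔP_A = f(L/D)(ρV²/2) = 1.508e+04 Pa.
Pipe B: V = Q/A = 0.00569/0.008012 = 0.7102 m/s; Re = 2.779e+05; ε/D = 0.0366; Haaland → f = 0.06246; ΔP_B = f(L/D)(ρV²/2) = 1705 Pa.
ΔP_A/ΔP_B = 1.508e+04/1705 = 8.85.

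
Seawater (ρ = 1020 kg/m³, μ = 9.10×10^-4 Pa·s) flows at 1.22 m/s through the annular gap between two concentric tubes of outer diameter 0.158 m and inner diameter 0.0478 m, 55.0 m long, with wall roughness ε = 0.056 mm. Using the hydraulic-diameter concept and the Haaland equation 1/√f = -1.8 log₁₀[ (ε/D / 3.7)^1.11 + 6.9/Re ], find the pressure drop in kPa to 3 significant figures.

ΔP ≈ 7.27 kPa

Hydraulic diameter D_h = 4A/P = D_o - D_i = 0.158 - 0.0478 = 0.1102 m.
Re = ρVD_h/μ = 1020·1.22·0.1102/0.00091 = 1.507e+05.
ε/D_h = 5.6e-05/0.1102 = 0.000508; Haaland gives 1/√f = -1.8 log₁₀[5.16e-05+4.58e-05] = 7.22, so f = 0.01918.
ΔP = f(L/D_h)(ρV²/2) = 0.01918·55/0.1102·759.1 = 7267 Pa.
ΔP = 7.27 kPa.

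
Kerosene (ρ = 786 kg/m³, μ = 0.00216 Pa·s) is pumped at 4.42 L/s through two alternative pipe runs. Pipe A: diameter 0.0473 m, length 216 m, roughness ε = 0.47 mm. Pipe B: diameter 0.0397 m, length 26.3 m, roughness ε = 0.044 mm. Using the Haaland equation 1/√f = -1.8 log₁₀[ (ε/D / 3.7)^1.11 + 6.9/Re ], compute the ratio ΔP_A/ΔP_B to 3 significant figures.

ΔP_A/ΔP_B ≈ 5.60

Pipe A: V = Q/A = 0.00442/0.001757 = 2.515 m/s; Re = 4.33e+04; ε/D = 0.00994; Haaland → f = 0.03917; ΔP_A = f(L/D)(ρV²/2) = 4.448e+05 Pa.
Pipe B: V = Q/A = 0.00442/0.001238 = 3.571 m/s; Re = 5.158e+04; ε/D = 0.00111; Haaland → f = 0.02394; ΔP_B = f(L/D)(ρV²/2) = 7.945e+04 Pa.
ΔP_A/ΔP_B = 4.448e+05/7.945e+04 = 5.60.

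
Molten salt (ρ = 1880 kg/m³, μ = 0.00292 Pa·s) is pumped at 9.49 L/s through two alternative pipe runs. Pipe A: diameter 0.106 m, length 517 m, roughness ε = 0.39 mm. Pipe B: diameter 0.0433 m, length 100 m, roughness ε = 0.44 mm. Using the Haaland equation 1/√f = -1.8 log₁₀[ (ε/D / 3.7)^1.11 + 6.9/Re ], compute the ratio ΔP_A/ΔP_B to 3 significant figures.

Pipe A: V = Q/A = 0.00949/0.008825 = 1.075 m/s; Re = 7.339e+04; ε/D = 0.00368; Haaland → f = 0.02917; ΔP_A = f(L/D)(ρV²/2) = 1.547e+05 Pa.
Pipe B: V = Q/A = 0.00949/0.001473 = 6.445 m/s; Re = 1.797e+05; ε/D = 0.0102; Haaland → f = 0.0385; ΔP_B = f(L/D)(ρV²/2) = 3.471e+06 Pa.
ΔP_A/ΔP_B = 1.547e+05/3.471e+06 = 0.0446.

ΔP_A/ΔP_B ≈ 0.0446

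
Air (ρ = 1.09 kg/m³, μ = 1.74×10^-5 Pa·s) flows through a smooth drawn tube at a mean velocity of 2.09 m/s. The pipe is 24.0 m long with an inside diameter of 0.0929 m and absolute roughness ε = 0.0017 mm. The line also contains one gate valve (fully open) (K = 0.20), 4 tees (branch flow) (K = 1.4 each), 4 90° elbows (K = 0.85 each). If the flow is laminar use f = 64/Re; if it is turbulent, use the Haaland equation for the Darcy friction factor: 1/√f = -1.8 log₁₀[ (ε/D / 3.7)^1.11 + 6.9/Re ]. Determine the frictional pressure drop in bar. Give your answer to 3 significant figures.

ΔP ≈ 3.99×10^-4 bar

Reynolds number Re = ρVD/μ = 1.09 · 2.09 · 0.0929 / 1.74e-05 = 1.216e+04.
Re > 4000 → turbulent. Relative roughness ε/D = 1.7e-06/0.0929 = 1.83e-05. Haaland: 1/√f = -1.8 log₁₀[(1.83e-05/3.7)^1.11 + 6.9/1.216e+04] = -1.8 log₁₀[1.29e-06 + 0.000567] = 5.841, so f = 0.02931.
Total minor-loss coefficient ΣK = 1·0.2 + 4·1.4 + 4·0.85 = 9.2.
ΔP = [f·L/D + ΣK]·(ρV²/2) = [0.02931·24/0.0929 + 9.2]·(1.09·2.09²/2) = [7.571 + 9.2]·2.381 = 39.93 Pa.
ΔP = 39.93 Pa = 3.99×10^-4 bar.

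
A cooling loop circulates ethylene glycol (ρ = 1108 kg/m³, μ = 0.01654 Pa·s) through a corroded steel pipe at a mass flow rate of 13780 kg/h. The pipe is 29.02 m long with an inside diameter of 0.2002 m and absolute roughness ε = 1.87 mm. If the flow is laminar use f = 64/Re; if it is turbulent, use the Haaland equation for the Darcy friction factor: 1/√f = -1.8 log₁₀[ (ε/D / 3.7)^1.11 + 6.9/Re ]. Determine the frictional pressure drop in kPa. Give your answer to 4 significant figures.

ṁ = 13780 kg/h = 13780/3600 = 3.828 kg/s.
A = πD²/4 = π(0.2002)²/4 = 0.03148 m²; mean velocity V = ṁ/(ρA) = 3.828/(1108 · 0.03148) = 0.1097 m/s.
Reynolds number Re = ρVD/μ = 1108 · 0.1097 · 0.2002 / 0.0165 = 1472.
Re < 2300 → laminar flow, so f = 64/Re = 64/1472 = 0.04348 (the turbulent correlation is not needed).
Darcy-Weisbach: ΔP = f(L/D)(ρV²/2) = 0.04348·(29.02/0.2002)·(1108·0.1097²/2) = 0.04348·145·6.672 = 42.06 Pa.
ΔP = 42.06 Pa = 0.04206 kPa.

ΔP ≈ 0.04206 kPa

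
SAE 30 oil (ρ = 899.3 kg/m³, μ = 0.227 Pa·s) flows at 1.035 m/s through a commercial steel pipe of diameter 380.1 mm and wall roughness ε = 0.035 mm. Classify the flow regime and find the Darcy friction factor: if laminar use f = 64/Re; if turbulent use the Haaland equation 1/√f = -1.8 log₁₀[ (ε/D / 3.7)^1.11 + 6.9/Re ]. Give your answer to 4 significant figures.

f ≈ 0.04106

Re = ρVD/μ = 899.3·1.035·0.3801/0.227 = 1559.
Re < 2300 → laminar, so f = 64/Re = 0.04106 (roughness is irrelevant in laminar flow).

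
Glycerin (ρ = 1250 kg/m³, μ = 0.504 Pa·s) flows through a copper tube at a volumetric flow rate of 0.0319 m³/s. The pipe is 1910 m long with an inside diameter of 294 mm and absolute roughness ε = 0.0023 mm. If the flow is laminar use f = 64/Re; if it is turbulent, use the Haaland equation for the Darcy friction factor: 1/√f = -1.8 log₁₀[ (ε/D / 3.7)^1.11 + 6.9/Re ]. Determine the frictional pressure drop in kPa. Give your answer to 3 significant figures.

Cross-sectional area A = πD²/4 = π(0.294)²/4 = 0.06789 m²; mean velocity V = Q/A = 0.0319/0.06789 = 0.4699 m/s.
Reynolds number Re = ρVD/μ = 1250 · 0.4699 · 0.294 / 0.504 = 342.6.
Re < 2300 → laminar flow, so f = 64/Re = 64/342.6 = 0.1868 (the turbulent correlation is not needed).
Darcy-Weisbach: ΔP = f(L/D)(ρV²/2) = 0.1868·(1910/0.294)·(1250·0.4699²/2) = 0.1868·6497·138 = 1.675e+05 Pa.
ΔP = 1.675e+05 Pa = 167 kPa.

ΔP ≈ 167 kPa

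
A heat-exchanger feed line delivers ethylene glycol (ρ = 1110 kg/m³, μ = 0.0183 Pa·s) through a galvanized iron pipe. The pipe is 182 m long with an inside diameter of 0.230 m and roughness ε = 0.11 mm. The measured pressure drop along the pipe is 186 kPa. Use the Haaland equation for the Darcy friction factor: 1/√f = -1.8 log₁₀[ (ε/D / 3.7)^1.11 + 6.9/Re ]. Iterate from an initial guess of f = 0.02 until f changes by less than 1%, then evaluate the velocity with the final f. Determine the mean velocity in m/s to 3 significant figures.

V ≈ 4.45 m/s

Rearranging Darcy-Weisbach: V = √(2·ΔP·D/(f·L·ρ)). With ε/D = 0.00011/0.23 = 0.000478, iterate starting from f = 0.02:
  f = 0.02 → V = √(2·1.86e+05·0.23/(0.02·182·1110)) = 4.602 m/s; Re = ρVD/μ = 6.42e+04; f → 0.02129
  f = 0.02129 → V = 4.46 m/s; Re = 6.222e+04; f → 0.02139
Converged (Δf/f < 1%). With the final f = 0.02139: V = √(2·1.86e+05·0.23/(0.02139·182·1110)) = 4.449 m/s.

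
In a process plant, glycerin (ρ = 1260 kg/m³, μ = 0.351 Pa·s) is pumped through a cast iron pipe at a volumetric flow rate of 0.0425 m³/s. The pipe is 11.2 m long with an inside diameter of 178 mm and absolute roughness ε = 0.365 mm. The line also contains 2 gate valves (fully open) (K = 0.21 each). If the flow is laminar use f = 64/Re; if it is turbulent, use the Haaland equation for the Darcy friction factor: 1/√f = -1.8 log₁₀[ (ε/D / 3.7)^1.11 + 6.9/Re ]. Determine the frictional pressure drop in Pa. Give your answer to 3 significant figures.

ΔP ≈ 7550 Pa

Cross-sectional area A = πD²/4 = π(0.178)²/4 = 0.02488 m²; mean velocity V = Q/A = 0.0425/0.02488 = 1.708 m/s.
Reynolds number Re = ρVD/μ = 1260 · 1.708 · 0.178 / 0.351 = 1091.
Re < 2300 → laminar flow, so f = 64/Re = 64/1091 = 0.05865 (the turbulent correlation is not needed).
Total minor-loss coefficient ΣK = 2·0.21 = 0.42.
ΔP = [f·L/D + ΣK]·(ρV²/2) = [0.05865·11.2/0.178 + 0.42]·(1260·1.708²/2) = [3.69 + 0.42]·1838 = 7553 Pa.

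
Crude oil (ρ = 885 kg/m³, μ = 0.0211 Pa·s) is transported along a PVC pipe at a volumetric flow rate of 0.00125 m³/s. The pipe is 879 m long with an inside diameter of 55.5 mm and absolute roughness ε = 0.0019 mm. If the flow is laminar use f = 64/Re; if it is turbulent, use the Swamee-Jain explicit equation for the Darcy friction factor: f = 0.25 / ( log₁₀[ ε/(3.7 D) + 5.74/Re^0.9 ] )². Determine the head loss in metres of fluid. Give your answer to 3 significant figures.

h_f ≈ 11.5 m

Cross-sectional area A = πD²/4 = π(0.0555)²/4 = 0.002419 m²; mean velocity V = Q/A = 0.00125/0.002419 = 0.5167 m/s.
Reynolds number Re = ρVD/μ = 885 · 0.5167 · 0.0555 / 0.0211 = 1203.
Re < 2300 → laminar flow, so f = 64/Re = 64/1203 = 0.05321 (the turbulent correlation is not needed).
Darcy-Weisbach: ΔP = f(L/D)(ρV²/2) = 0.05321·(879/0.0555)·(885·0.5167²/2) = 0.05321·1.584e+04·118.1 = 9.956e+04 Pa.
Head loss h_f = ΔP/(ρg) = 9.956e+04/(885·9.81) = 11.5 m.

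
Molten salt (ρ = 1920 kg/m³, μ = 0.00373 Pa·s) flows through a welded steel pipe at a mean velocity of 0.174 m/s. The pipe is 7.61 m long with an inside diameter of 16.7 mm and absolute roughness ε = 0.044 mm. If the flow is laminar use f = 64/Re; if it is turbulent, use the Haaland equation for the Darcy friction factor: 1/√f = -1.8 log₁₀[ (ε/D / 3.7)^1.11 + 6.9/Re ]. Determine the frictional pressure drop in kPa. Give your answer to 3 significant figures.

Reynolds number Re = ρVD/μ = 1920 · 0.174 · 0.0167 / 0.00373 = 1496.
Re < 2300 → laminar flow, so f = 64/Re = 64/1496 = 0.04279 (the turbulent correlation is not needed).
Darcy-Weisbach: ΔP = f(L/D)(ρV²/2) = 0.04279·(7.61/0.0167)·(1920·0.174²/2) = 0.04279·455.7·29.06 = 566.7 Pa.
ΔP = 566.7 Pa = 0.567 kPa.

ΔP ≈ 0.567 kPa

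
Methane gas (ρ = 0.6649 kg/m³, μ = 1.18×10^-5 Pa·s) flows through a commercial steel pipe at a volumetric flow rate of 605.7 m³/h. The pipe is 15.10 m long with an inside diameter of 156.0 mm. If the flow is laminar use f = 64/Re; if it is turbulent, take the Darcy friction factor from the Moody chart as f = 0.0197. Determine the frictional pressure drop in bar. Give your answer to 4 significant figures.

Q = 605.7 m³/h = 605.7/3600 = 0.1683 m³/s.
Cross-sectional area A = πD²/4 = π(0.156)²/4 = 0.01911 m²; mean velocity V = Q/A = 0.1683/0.01911 = 8.803 m/s.
Reynolds number Re = ρVD/μ = 0.6649 · 8.803 · 0.156 / 1.18e-05 = 7.738e+04.
Re > 4000 → turbulent; use the Moody-chart value f = 0.0197.
Darcy-Weisbach: ΔP = f(L/D)(ρV²/2) = 0.0197·(15.1/0.156)·(0.6649·8.803²/2) = 0.0197·96.79·25.76 = 49.12 Pa.
ΔP = 49.12 Pa = 4.912×10^-4 bar.

ΔP ≈ 4.912×10^-4 bar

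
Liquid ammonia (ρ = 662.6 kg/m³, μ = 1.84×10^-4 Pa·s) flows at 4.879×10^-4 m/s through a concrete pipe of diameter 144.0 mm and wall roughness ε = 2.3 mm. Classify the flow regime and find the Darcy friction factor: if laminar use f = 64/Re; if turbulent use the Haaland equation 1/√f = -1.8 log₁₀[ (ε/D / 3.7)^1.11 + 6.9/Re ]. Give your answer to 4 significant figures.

f ≈ 0.2530

Re = ρVD/μ = 662.6·0.0004879·0.144/0.000184 = 253.
Re < 2300 → laminar, so f = 64/Re = 0.253 (roughness is irrelevant in laminar flow).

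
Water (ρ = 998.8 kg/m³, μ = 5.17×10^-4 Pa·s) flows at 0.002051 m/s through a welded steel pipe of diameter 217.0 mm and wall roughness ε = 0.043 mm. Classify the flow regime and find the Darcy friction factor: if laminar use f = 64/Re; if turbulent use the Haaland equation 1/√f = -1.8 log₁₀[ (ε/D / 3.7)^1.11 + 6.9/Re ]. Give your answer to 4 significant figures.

Re = ρVD/μ = 998.8·0.002051·0.217/0.000517 = 859.8.
Re < 2300 → laminar, so f = 64/Re = 0.07443 (roughness is irrelevant in laminar flow).

f ≈ 0.07443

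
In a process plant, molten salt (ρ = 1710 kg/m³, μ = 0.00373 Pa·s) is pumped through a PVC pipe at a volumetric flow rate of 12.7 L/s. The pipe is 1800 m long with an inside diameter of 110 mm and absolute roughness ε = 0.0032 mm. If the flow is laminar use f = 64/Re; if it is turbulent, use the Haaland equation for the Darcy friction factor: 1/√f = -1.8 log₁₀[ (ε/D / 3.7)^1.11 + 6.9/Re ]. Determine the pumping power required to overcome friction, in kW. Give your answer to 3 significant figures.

P ≈ 6.18 kW

Q = 12.7 L/s = 12.7/1000 = 0.0127 m³/s.
Cross-sectional area A = πD²/4 = π(0.11)²/4 = 0.009503 m²; mean velocity V = Q/A = 0.0127/0.009503 = 1.336 m/s.
Reynolds number Re = ρVD/μ = 1710 · 1.336 · 0.11 / 0.00373 = 6.739e+04.
Re > 4000 → turbulent. Relative roughness ε/D = 3.2e-06/0.11 = 2.91e-05. Haaland: 1/√f = -1.8 log₁₀[(2.91e-05/3.7)^1.11 + 6.9/6.739e+04] = -1.8 log₁₀[2.16e-06 + 0.000102] = 7.165, so f = 0.01948.
Darcy-Weisbach: ΔP = f(L/D)(ρV²/2) = 0.01948·(1800/0.11)·(1710·1.336²/2) = 0.01948·1.636e+04·1527 = 4.867e+05 Pa.
Pumping power P = QΔP = 0.0127·4.867e+05 = 6181 W = 6.18 kW.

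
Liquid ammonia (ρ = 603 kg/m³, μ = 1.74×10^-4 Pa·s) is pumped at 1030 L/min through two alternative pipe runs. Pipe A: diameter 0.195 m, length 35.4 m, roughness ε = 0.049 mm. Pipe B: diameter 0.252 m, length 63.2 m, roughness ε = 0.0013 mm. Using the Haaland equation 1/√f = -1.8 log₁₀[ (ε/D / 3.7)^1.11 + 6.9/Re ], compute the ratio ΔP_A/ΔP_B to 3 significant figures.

Pipe A: V = Q/A = 0.01717/0.02986 = 0.5748 m/s; Re = 3.884e+05; ε/D = 0.000251; Haaland → f = 0.01607; ΔP_A = f(L/D)(ρV²/2) = 290.5 Pa.
Pipe B: V = Q/A = 0.01717/0.04988 = 0.3442 m/s; Re = 3.006e+05; ε/D = 5.16e-06; Haaland → f = 0.01438; ΔP_B = f(L/D)(ρV²/2) = 128.8 Pa.
ΔP_A/ΔP_B = 290.5/128.8 = 2.26.

ΔP_A/ΔP_B ≈ 2.26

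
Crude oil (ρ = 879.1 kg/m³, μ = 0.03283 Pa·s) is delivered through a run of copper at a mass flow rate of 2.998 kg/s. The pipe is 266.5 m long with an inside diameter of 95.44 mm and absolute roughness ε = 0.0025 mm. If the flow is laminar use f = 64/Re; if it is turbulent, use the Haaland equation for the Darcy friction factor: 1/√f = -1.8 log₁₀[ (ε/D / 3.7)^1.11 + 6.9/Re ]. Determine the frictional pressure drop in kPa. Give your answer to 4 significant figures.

ΔP ≈ 14.65 kPa

A = πD²/4 = π(0.09544)²/4 = 0.007154 m²; mean velocity V = ṁ/(ρA) = 2.998/(879.1 · 0.007154) = 0.4767 m/s.
Reynolds number Re = ρVD/μ = 879.1 · 0.4767 · 0.09544 / 0.0328 = 1218.
Re < 2300 → laminar flow, so f = 64/Re = 64/1218 = 0.05253 (the turbulent correlation is not needed).
Darcy-Weisbach: ΔP = f(L/D)(ρV²/2) = 0.05253·(266.5/0.09544)·(879.1·0.4767²/2) = 0.05253·2792·99.88 = 1.465e+04 Pa.
ΔP = 1.465e+04 Pa = 14.65 kPa.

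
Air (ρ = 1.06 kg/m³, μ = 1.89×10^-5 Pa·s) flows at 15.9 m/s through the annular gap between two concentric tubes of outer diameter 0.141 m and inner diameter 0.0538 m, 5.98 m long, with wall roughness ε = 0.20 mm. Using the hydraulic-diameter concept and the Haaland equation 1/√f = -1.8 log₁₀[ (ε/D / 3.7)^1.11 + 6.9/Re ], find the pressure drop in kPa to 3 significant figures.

ΔP ≈ 0.240 kPa

Hydraulic diameter D_h = 4A/P = D_o - D_i = 0.141 - 0.0538 = 0.0872 m.
Re = ρVD_h/μ = 1.06·15.9·0.0872/1.89e-05 = 7.776e+04.
ε/D_h = 0.0002/0.0872 = 0.00229; Haaland gives 1/√f = -1.8 log₁₀[0.000275+8.87e-05] = 6.19, so f = 0.0261.
ΔP = f(L/D_h)(ρV²/2) = 0.0261·5.98/0.0872·134 = 239.8 Pa.
ΔP = 0.240 kPa.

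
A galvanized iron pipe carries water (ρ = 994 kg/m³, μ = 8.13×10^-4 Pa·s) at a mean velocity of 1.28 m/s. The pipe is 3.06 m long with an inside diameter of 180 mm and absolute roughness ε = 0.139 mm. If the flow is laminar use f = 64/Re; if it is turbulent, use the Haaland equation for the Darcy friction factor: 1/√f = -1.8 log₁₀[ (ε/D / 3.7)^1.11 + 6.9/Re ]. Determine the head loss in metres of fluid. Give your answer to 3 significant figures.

Reynolds number Re = ρVD/μ = 994 · 1.28 · 0.18 / 0.000813 = 2.817e+05.
Re > 4000 → turbulent. Relative roughness ε/D = 0.000139/0.18 = 0.000772. Haaland: 1/√f = -1.8 log₁₀[(0.000772/3.7)^1.11 + 6.9/2.817e+05] = -1.8 log₁₀[8.22e-05 + 2.45e-05] = 7.15, so f = 0.01956.
Darcy-Weisbach: ΔP = f(L/D)(ρV²/2) = 0.01956·(3.06/0.18)·(994·1.28²/2) = 0.01956·17·814.3 = 270.8 Pa.
Head loss h_f = ΔP/(ρg) = 270.8/(994·9.81) = 0.0278 m.

h_f ≈ 0.0278 m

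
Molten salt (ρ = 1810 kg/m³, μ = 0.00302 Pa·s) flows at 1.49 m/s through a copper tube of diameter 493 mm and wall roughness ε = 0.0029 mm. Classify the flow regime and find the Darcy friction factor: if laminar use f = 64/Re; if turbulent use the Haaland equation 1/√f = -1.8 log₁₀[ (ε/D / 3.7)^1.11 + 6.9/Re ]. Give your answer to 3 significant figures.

Re = ρVD/μ = 1810·1.49·0.493/0.00302 = 4.403e+05.
Re > 4000 → turbulent. ε/D = 2.9e-06/0.493 = 5.88e-06; Haaland: 1/√f = -1.8 log₁₀[3.66e-07 + 1.57e-05] = 8.631, so f = 0.01342.

f ≈ 0.0134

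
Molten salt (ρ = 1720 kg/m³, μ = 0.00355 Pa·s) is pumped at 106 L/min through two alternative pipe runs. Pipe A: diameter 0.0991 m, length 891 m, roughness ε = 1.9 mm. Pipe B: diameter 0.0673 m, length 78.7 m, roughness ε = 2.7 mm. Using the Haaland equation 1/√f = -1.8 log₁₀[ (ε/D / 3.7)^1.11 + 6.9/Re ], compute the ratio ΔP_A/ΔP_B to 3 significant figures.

ΔP_A/ΔP_B ≈ 1.26

Pipe A: V = Q/A = 0.001767/0.007713 = 0.229 m/s; Re = 1.1e+04; ε/D = 0.0192; Haaland → f = 0.05134; ΔP_A = f(L/D)(ρV²/2) = 2.082e+04 Pa.
Pipe B: V = Q/A = 0.001767/0.003557 = 0.4966 m/s; Re = 1.619e+04; ε/D = 0.0401; Haaland → f = 0.06654; ΔP_B = f(L/D)(ρV²/2) = 1.65e+04 Pa.
ΔP_A/ΔP_B = 2.082e+04/1.65e+04 = 1.26.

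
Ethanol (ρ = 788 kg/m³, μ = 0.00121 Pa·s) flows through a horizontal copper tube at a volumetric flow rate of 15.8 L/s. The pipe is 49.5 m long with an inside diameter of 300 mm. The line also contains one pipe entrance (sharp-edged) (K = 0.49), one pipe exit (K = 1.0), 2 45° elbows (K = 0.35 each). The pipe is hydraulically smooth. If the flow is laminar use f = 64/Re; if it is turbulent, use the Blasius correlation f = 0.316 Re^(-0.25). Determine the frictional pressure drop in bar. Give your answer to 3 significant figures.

ΔP ≈ 0.00114 bar

Q = 15.8 L/s = 15.8/1000 = 0.0158 m³/s.
Cross-sectional area A = πD²/4 = π(0.3)²/4 = 0.07069 m²; mean velocity V = Q/A = 0.0158/0.07069 = 0.2235 m/s.
Reynolds number Re = ρVD/μ = 788 · 0.2235 · 0.3 / 0.00121 = 4.367e+04.
Re > 4000 → turbulent. Smooth-pipe (Blasius): f = 0.316 Re^(-0.25) = 0.316/(4.367e+04)^0.25 = 0.02186.
Total minor-loss coefficient ΣK = 1·0.49 + 1·1 + 2·0.35 = 2.19.
ΔP = [f·L/D + ΣK]·(ρV²/2) = [0.02186·49.5/0.3 + 2.19]·(788·0.2235²/2) = [3.607 + 2.19]·19.69 = 114.1 Pa.
ΔP = 114.1 Pa = 0.00114 bar.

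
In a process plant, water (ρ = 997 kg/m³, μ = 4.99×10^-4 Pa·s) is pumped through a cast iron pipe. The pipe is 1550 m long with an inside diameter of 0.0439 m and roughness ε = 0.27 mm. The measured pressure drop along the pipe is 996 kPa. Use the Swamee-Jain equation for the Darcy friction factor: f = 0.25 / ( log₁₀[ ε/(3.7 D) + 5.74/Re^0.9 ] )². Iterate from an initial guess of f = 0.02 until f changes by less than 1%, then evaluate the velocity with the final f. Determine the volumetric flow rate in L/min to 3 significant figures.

Q ≈ 118 L/min

Rearranging Darcy-Weisbach: V = √(2·ΔP·D/(f·L·ρ)). With ε/D = 0.00027/0.0439 = 0.00615, iterate starting from f = 0.02:
  f = 0.02 → V = √(2·9.96e+05·0.0439/(0.02·1550·997)) = 1.682 m/s; Re = ρVD/μ = 1.475e+05; f → 0.03313
  f = 0.03313 → V = 1.307 m/s; Re = 1.146e+05; f → 0.03332
Converged (Δf/f < 1%). With the final f = 0.03332: V = √(2·9.96e+05·0.0439/(0.03332·1550·997)) = 1.303 m/s.
Q = V·A = 1.303·(π/4·0.0439²) = 0.001973 m³/s = 118 L/min.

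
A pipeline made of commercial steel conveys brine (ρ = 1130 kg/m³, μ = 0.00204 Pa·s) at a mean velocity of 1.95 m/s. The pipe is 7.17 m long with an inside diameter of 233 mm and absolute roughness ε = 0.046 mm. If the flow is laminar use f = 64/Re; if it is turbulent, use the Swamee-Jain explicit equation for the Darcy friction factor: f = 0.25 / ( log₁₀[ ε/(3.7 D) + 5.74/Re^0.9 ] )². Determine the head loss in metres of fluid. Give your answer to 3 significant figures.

Reynolds number Re = ρVD/μ = 1130 · 1.95 · 0.233 / 0.00204 = 2.517e+05.
Re > 4000 → turbulent. Relative roughness ε/D = 4.6e-05/0.233 = 0.000197. Swamee-Jain: f = 0.25/(log₁₀[0.000197/3.7 + 5.74/2.517e+05^0.9])² = 0.25/(log₁₀[5.34e-05 + 7.91e-05])² = 0.25/(-3.878)² = 0.01662.
Darcy-Weisbach: ΔP = f(L/D)(ρV²/2) = 0.01662·(7.17/0.233)·(1130·1.95²/2) = 0.01662·30.77·2148 = 1099 Pa.
Head loss h_f = ΔP/(ρg) = 1099/(1130·9.81) = 0.0991 m.

h_f ≈ 0.0991 m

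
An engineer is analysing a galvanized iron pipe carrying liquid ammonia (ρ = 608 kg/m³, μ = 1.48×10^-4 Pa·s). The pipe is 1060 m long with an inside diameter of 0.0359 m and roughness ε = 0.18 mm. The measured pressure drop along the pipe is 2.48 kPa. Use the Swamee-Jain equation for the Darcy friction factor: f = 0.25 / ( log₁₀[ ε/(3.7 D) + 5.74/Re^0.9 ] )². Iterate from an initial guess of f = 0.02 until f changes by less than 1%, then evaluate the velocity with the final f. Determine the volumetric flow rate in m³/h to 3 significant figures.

Q ≈ 0.315 m³/h

Rearranging Darcy-Weisbach: V = √(2·ΔP·D/(f·L·ρ)). With ε/D = 0.00018/0.0359 = 0.00501, iterate starting from f = 0.02:
  f = 0.02 → V = √(2·2480·0.0359/(0.02·1060·608)) = 0.1175 m/s; Re = ρVD/μ = 1.733e+04; f → 0.03557
  f = 0.03557 → V = 0.08813 m/s; Re = 1.3e+04; f → 0.03689
  f = 0.03689 → V = 0.08654 m/s; Re = 1.276e+04; f → 0.03699
Converged (Δf/f < 1%). With the final f = 0.03699: V = √(2·2480·0.0359/(0.03699·1060·608)) = 0.08643 m/s.
Q = V·A = 0.08643·(π/4·0.0359²) = 8.749e-05 m³/s = 0.315 m³/h.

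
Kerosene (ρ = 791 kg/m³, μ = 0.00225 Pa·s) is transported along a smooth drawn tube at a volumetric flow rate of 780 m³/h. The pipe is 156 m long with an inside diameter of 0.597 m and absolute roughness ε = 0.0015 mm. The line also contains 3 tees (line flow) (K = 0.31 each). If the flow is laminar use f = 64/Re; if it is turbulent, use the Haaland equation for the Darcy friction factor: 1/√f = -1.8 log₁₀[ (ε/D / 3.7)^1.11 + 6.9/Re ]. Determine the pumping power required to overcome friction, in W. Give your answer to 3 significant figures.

Q = 780 m³/h = 780/3600 = 0.2167 m³/s.
Cross-sectional area A = πD²/4 = π(0.597)²/4 = 0.2799 m²; mean velocity V = Q/A = 0.2167/0.2799 = 0.774 m/s.
Reynolds number Re = ρVD/μ = 791 · 0.774 · 0.597 / 0.00225 = 1.625e+05.
Re > 4000 → turbulent. Relative roughness ε/D = 1.5e-06/0.597 = 2.51e-06. Haaland: 1/√f = -1.8 log₁₀[(2.51e-06/3.7)^1.11 + 6.9/1.625e+05] = -1.8 log₁₀[1.42e-07 + 4.25e-05] = 7.867, so f = 0.01616.
Total minor-loss coefficient ΣK = 3·0.31 = 0.93.
ΔP = [f·L/D + ΣK]·(ρV²/2) = [0.01616·156/0.597 + 0.93]·(791·0.774²/2) = [4.222 + 0.93]·236.9 = 1221 Pa.
Pumping power P = QΔP = 0.2167·1221 = 264.5 W = 265 W.

P ≈ 265 W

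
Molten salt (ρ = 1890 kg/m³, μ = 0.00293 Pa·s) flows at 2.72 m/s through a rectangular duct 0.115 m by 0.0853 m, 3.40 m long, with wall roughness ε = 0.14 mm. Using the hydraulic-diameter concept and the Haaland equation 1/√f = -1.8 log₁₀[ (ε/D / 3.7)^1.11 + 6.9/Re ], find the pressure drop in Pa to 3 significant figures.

ΔP ≈ 5490 Pa

Hydraulic diameter D_h = 4A/P = 4·(0.115·0.0853)/(2·(0.115+0.0853)) = 0.03924/0.4006 = 0.09795 m.
Re = ρVD_h/μ = 1890·2.72·0.09795/0.00293 = 1.719e+05.
ε/D_h = 0.00014/0.09795 = 0.00143; Haaland gives 1/√f = -1.8 log₁₀[0.000163+4.02e-05] = 6.647, so f = 0.02263.
ΔP = f(L/D_h)(ρV²/2) = 0.02263·3.4/0.09795·6991 = 5493 Pa.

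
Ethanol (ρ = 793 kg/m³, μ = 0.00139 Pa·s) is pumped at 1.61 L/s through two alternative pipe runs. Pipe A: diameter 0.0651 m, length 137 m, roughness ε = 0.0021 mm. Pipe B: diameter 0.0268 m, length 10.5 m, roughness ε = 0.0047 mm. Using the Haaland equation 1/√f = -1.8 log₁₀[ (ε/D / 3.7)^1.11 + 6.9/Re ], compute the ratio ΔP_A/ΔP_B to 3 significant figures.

Pipe A: V = Q/A = 0.00161/0.003329 = 0.4837 m/s; Re = 1.796e+04; ε/D = 3.23e-05; Haaland → f = 0.0265; ΔP_A = f(L/D)(ρV²/2) = 5173 Pa.
Pipe B: V = Q/A = 0.00161/0.0005641 = 2.854 m/s; Re = 4.364e+04; ε/D = 0.000175; Haaland → f = 0.02184; ΔP_B = f(L/D)(ρV²/2) = 2.763e+04 Pa.
ΔP_A/ΔP_B = 5173/2.763e+04 = 0.187.

ΔP_A/ΔP_B ≈ 0.187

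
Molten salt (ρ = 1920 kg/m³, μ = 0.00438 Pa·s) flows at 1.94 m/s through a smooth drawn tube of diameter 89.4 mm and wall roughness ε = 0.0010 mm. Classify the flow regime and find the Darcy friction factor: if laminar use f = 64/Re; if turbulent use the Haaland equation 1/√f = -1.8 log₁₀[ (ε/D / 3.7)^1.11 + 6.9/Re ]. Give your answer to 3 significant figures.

f ≈ 0.0189

Re = ρVD/μ = 1920·1.94·0.0894/0.00438 = 7.603e+04.
Re > 4000 → turbulent. ε/D = 1e-06/0.0894 = 1.12e-05; Haaland: 1/√f = -1.8 log₁₀[7.47e-07 + 9.08e-05] = 7.269, so f = 0.01892.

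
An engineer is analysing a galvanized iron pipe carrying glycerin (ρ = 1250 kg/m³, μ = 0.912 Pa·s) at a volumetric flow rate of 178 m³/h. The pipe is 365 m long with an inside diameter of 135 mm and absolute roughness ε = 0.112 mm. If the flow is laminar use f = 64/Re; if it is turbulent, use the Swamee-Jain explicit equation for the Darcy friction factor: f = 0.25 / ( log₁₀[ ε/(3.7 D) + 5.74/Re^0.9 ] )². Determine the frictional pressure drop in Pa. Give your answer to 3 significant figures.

ΔP ≈ 2.02×10^6 Pa

Q = 178 m³/h = 178/3600 = 0.04944 m³/s.
Cross-sectional area A = πD²/4 = π(0.135)²/4 = 0.01431 m²; mean velocity V = Q/A = 0.04944/0.01431 = 3.454 m/s.
Reynolds number Re = ρVD/μ = 1250 · 3.454 · 0.135 / 0.912 = 639.2.
Re < 2300 → laminar flow, so f = 64/Re = 64/639.2 = 0.1001 (the turbulent correlation is not needed).
Darcy-Weisbach: ΔP = f(L/D)(ρV²/2) = 0.1001·(365/0.135)·(1250·3.454²/2) = 0.1001·2704·7458 = 2.019e+06 Pa.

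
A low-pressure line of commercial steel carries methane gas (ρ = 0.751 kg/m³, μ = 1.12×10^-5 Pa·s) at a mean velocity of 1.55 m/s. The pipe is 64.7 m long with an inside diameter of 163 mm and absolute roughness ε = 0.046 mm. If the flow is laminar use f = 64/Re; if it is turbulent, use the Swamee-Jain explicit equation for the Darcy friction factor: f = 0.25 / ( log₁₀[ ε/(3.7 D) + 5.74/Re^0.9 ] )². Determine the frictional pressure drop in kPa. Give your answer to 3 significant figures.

Reynolds number Re = ρVD/μ = 0.751 · 1.55 · 0.163 / 1.12e-05 = 1.694e+04.
Re > 4000 → turbulent. Relative roughness ε/D = 4.6e-05/0.163 = 0.000282. Swamee-Jain: f = 0.25/(log₁₀[0.000282/3.7 + 5.74/1.694e+04^0.9])² = 0.25/(log₁₀[7.63e-05 + 0.000897])² = 0.25/(-3.012)² = 0.02756.
Darcy-Weisbach: ΔP = f(L/D)(ρV²/2) = 0.02756·(64.7/0.163)·(0.751·1.55²/2) = 0.02756·396.9·0.9021 = 9.87 Pa.
ΔP = 9.87 Pa = 0.00987 kPa.

ΔP ≈ 0.00987 kPa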